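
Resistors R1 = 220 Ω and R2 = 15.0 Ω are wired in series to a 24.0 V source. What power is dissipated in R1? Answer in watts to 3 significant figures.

The current is common to all series resistors; compute it, then apply P = I²R for the target.
R_total = 220 + 15.0 = 235.0 Ω
I = V / R_total = 24.0 / 235.0 = 0.1021 A
P_R1 = I² × R1 = (0.1021)² × 220 = 2.295 W

2.29 W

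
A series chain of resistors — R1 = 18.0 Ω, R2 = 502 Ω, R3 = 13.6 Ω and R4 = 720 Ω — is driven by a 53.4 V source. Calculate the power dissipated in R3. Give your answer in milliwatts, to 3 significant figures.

The current is common to all series resistors; compute it, then apply P = I²R for the target.
R_total = 18.0 + 502 + 13.6 + 720 = 1254 Ω
I = V / R_total = 53.4 / 1254 = 0.04260 A
P_R3 = I² × R3 = (0.04260)² × 13.6 = 0.02468 W

24.7 mW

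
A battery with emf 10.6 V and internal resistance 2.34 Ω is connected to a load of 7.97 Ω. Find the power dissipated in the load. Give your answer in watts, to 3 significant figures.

Load and internal resistance form a series loop — compute the loop current, then the load power via I²R.
I = ε / (r + R) = 10.6 / (2.34 + 7.97) = 1.028 A
P_load = I² R = (1.028)² × 7.97 = 8.425 W

8.42 W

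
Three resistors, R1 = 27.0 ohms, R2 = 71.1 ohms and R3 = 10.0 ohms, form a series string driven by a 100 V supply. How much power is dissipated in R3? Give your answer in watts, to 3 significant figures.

Every series element carries the same I. Get I from the total resistance, then P = I² × R3.
R_total = 27.0 + 71.1 + 10.0 = 108.1 Ω
I = V / R_total = 100 / 108.1 = 0.9251 A
P_R3 = I² × R3 = (0.9251)² × 10.0 = 8.558 W

8.56 W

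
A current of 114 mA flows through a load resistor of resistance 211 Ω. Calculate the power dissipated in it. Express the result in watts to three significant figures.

The current through and the resistance of the element are both given; use P = I²R.
P = (0.1140 A)² × 211 Ω = 2.742 W

2.74 W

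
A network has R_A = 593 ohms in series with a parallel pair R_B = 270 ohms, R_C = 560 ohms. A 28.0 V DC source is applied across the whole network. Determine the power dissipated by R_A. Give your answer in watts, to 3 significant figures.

Collapse R_B‖R_C to a single equivalent, reducing the network to two series elements.
R_p = (270×560)/(270+560) = 182.2 Ω
R_total = 593 + 182.2 = 775.2 Ω
I = V / R_total = 28.0 / 775.2 = 0.03612 A
R_A carries the full series current, so P = I²R.
P_R_A = (0.03612)² × 593 = 0.7737 W

0.774 W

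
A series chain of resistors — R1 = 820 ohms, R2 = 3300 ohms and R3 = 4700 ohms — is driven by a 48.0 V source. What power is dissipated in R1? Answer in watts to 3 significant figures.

0.0243 W

In a series string the same current flows through every resistor — find that current, then P = I²R for the one we want.
R_total = 820 + 3300 + 4700 = 8820 Ω
I = V / R_total = 48.0 / 8820 = 0.005442 A
P_R1 = I² × R1 = (0.005442)² × 820 = 0.02429 W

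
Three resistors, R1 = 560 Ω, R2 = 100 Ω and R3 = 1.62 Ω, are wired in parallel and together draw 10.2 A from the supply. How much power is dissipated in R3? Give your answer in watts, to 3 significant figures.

We need the common branch voltage; get it from I_total × R_eq, then P = V²/R for the branch.
1/R_eq = 1/560 + 1/100 + 1/1.62 ⇒ R_eq = 1.590 Ω
V = I_total × R_eq = 10.20 × 1.590 = 16.21 V
P_R3 = V² / R3 = (16.21)² / 1.62 = 162.3 W

162 W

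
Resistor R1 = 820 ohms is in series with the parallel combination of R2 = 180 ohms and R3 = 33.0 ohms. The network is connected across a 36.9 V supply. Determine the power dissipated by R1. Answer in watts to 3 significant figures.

1.55 W

Reduce the parallel pair to R_p first; the network is then a simple series string.
R_p = (180×33.0)/(180+33.0) = 27.89 Ω
R_total = 820 + 27.89 = 847.9 Ω
I = V / R_total = 36.9 / 847.9 = 0.04352 A
The full supply current passes through R1: P = I²R.
P_R1 = (0.04352)² × 820 = 1.553 W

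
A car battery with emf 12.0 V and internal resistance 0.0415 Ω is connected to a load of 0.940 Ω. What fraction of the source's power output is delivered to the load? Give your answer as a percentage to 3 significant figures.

95.8 %

Efficiency is P_load / P_total. With a series r and R sharing the same I, P = I²R for each, so η = R/(R+r).
η = R / (R + r) = 0.940 / (0.940 + 0.0415) = 0.9577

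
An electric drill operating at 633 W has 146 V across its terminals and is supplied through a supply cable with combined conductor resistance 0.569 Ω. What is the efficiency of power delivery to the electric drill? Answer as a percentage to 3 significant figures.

I = P / V = 633 / 146 = 4.336 A through the supply cable.
P_line = I² R_line = (4.336)² × 0.569 = 10.70 W
P_source = P_load + P_line = 633.0 + 10.70 = 643.7 W
η = P_load / P_source = 633.0 / 643.7 = 0.9834

98.3 %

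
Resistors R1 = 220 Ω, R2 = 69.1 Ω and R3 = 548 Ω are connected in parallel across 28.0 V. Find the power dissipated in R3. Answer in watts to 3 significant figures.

1.43 W

The supply voltage appears across each parallel branch — just use P = V²/R3.
P_R3 = V² / R3 = (28.0)² / 548 Ω = 1.431 W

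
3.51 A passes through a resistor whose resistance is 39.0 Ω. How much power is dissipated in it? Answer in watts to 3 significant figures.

480 W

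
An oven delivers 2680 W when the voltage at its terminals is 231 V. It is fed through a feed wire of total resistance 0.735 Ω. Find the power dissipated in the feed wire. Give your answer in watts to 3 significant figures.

98.9 W

The feed wire and load are in series, so the same current flows in both; the loss is I²R_line.
I = P / V = 2680 / 231 = 11.60 A through the feed wire.
P_line = I² R_line = (11.60)² × 0.735 = 98.93 W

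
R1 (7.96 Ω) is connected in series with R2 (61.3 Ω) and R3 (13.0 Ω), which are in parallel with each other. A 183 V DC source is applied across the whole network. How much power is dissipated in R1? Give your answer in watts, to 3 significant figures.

763 W

Replace R2 and R3 with their parallel equivalent so the circuit becomes R1 in series with R_p.
R_p = (61.3×13.0)/(61.3+13.0) = 10.73 Ω
R_total = 7.96 + 10.73 = 18.69 Ω
I = V / R_total = 183 / 18.69 = 9.794 A
The full supply current passes through R1: P = I²R.
P_R1 = (9.794)² × 7.96 = 763.5 W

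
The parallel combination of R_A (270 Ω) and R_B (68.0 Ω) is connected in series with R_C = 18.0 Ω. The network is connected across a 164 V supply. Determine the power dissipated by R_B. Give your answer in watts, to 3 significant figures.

223 W

Combine R_A and R_B into their parallel equivalent first, reducing the network to two series resistors.
R_p = (270×68.0)/(270+68.0) = 54.32 Ω
R_total = R_p + 18.0 = 54.32 + 18.0 = 72.32 Ω
I = V / R_total = 164 / 72.32 = 2.268 A
Voltage across the parallel pair: V_p = I × R_p = 2.268 × 54.32 = 123.2 V
R_B has V_p across it, so P = V_p²/R_B.
P_R_B = (123.2)² / 68.0 = 223.1 W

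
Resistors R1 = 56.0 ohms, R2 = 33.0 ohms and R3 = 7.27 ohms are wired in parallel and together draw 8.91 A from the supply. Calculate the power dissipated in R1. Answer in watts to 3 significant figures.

41.1 W

We need the common branch voltage; get it from I_total × R_eq, then P = V²/R for the branch.
1/R_eq = 1/56.0 + 1/33.0 + 1/7.27 ⇒ R_eq = 5.385 Ω
V = I_total × R_eq = 8.910 × 5.385 = 47.98 V
P_R1 = V² / R1 = (47.98)² / 56.0 = 41.10 W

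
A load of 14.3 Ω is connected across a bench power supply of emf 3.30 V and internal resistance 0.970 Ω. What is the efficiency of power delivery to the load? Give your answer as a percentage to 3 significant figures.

93.6 %

Both r and R carry the same current, so the power split is just the resistance split: η = R/(R+r).
η = R / (R + r) = 14.3 / (14.3 + 0.970) = 0.9365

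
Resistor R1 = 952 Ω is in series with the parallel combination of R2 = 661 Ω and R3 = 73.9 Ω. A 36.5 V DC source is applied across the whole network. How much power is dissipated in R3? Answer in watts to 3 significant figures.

Collapse R2‖R3 to a single equivalent, reducing the network to two series elements.
R_p = (661×73.9)/(661+73.9) = 66.47 Ω
R_total = 952 + 66.47 = 1018 Ω
I = V / R_total = 36.5 / 1018 = 0.03584 A
Voltage across the parallel pair: V_p = I × R_p = 0.03584 × 66.47 = 2.382 V
With V_p across R3, its power is V_p²/R3.
P_R3 = (2.382)² / 73.9 = 0.07679 W

0.0768 W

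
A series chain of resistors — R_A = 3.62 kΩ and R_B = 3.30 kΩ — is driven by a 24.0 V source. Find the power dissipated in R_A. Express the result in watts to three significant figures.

Since the resistors are in series they all carry the loop current I = V/R_total; the power in any one is I²R.
R_total = (3.62 + 3.30) kΩ = 6920 Ω
I = V / R_total = 24.0 / 6920 = 0.003468 A
P_R_A = I² × R_A = (0.003468)² × 3620 = 0.04354 W

0.0435 W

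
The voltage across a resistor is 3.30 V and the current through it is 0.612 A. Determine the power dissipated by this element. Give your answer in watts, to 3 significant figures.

2.02 W

Both the voltage across and the current through the element are known, so P = V I applies directly.
P = 3.30 V × 0.6120 A = 2.020 W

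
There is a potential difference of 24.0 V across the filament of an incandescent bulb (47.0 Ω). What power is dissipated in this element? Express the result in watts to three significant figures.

With V across and R both known, P = V²/R gives the dissipation directly.
P = (24.0 V)² / 47.0 Ω = 12.26 W

12.3 W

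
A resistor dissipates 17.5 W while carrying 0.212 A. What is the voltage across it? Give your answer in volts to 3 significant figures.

The two known quantities fix the third via V = P / I.
V = 17.5 / 0.2120 = 82.55 V

82.5 V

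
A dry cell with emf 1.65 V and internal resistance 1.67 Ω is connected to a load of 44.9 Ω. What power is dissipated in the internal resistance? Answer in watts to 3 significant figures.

The source's internal resistance is just another series element carrying I; its dissipation is I²r.
I = ε / (r + R) = 1.65 / (1.67 + 44.9) = 0.03543 A
P_int = I² r = (0.03543)² × 1.67 = 0.002096 W

0.00210 W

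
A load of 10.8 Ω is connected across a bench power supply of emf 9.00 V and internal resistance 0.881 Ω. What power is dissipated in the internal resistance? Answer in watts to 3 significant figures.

The internal resistance carries the same current as the load; P_int = I²r.
I = ε / (r + R) = 9.00 / (0.881 + 10.8) = 0.7705 A
P_int = I² r = (0.7705)² × 0.881 = 0.5230 W

0.523 W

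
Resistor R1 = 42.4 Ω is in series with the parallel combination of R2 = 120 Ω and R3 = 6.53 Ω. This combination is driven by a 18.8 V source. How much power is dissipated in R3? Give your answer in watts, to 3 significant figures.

0.879 W

Collapse R2‖R3 to a single equivalent, reducing the network to two series elements.
R_p = (120×6.53)/(120+6.53) = 6.193 Ω
R_total = 42.4 + 6.193 = 48.59 Ω
I = V / R_total = 18.8 / 48.59 = 0.3869 A
Voltage across the parallel pair: V_p = I × R_p = 0.3869 × 6.193 = 2.396 V
R3 sees V_p directly, so P = V_p² / R3.
P_R3 = (2.396)² / 6.53 = 0.8791 W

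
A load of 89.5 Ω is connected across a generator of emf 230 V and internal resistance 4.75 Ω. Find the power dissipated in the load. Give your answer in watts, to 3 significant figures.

533 W

Load and internal resistance form a series loop — compute the loop current, then the load power via I²R.
I = ε / (r + R) = 230 / (4.75 + 89.5) = 2.440 A
P_load = I² R = (2.440)² × 89.5 = 533.0 W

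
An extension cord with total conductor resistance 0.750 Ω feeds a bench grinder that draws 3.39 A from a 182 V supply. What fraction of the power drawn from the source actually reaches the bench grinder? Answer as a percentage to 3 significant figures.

98.6 %

The extension cord carries the full 3.39 A.
P_line = I² R_line = (3.390)² × 0.750 = 8.619 W
P_source = V I = 182 × 3.390 = 617.0 W; P_load = 608.4 W
η = P_load / P_source = 608.4 / 617.0 = 0.9860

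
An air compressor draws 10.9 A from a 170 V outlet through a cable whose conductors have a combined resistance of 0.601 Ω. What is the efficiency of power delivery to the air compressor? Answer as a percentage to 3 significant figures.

The cable carries the full 10.9 A.
P_line = I² R_line = (10.90)² × 0.601 = 71.40 W
P_source = V I = 170 × 10.90 = 1853 W; P_load = 1782 W
η = P_load / P_source = 1782 / 1853 = 0.9615

96.1 %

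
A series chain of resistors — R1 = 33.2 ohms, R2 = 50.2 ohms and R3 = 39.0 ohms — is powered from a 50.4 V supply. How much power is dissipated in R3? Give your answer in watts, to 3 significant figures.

6.61 W

In a series string the same current flows through every resistor — find that current, then P = I²R for the one we want.
R_total = 33.2 + 50.2 + 39.0 = 122.4 Ω
I = V / R_total = 50.4 / 122.4 = 0.4118 A
P_R3 = I² × R3 = (0.4118)² × 39.0 = 6.612 W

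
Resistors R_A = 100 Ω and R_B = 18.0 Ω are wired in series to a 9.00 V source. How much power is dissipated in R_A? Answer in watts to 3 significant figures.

Since the resistors are in series they all carry the loop current I = V/R_total; the power in any one is I²R.
R_total = 100 + 18.0 = 118.0 Ω
I = V / R_total = 9.00 / 118.0 = 0.07627 A
P_R_A = I² × R_A = (0.07627)² × 100 = 0.5817 W

0.582 W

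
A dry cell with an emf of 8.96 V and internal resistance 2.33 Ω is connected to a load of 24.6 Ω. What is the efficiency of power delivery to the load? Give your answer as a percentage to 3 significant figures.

91.3 %

The source delivers εI, of which I²R reaches the load and I²r is lost; since I is common, η = R/(R+r).
η = R / (R + r) = 24.6 / (24.6 + 2.33) = 0.9135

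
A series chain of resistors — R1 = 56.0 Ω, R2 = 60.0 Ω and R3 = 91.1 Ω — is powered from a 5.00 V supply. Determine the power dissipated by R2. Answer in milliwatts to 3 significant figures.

Every series element carries the same I. Get I from the total resistance, then P = I² × R2.
R_total = 56.0 + 60.0 + 91.1 = 207.1 Ω
I = V / R_total = 5.00 / 207.1 = 0.02414 A
P_R2 = I² × R2 = (0.02414)² × 60.0 = 0.03497 W

35.0 mW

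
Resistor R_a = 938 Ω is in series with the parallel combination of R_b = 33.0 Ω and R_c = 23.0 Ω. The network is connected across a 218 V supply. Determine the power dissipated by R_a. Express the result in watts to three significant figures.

Replace R_b and R_c with their parallel equivalent so the circuit becomes R_a in series with R_p.
R_p = (33.0×23.0)/(33.0+23.0) = 13.55 Ω
R_total = 938 + 13.55 = 951.6 Ω
I = V / R_total = 218 / 951.6 = 0.2291 A
R_a is in the main series path, so its power is I²R_a.
P_R_a = (0.2291)² × 938 = 49.23 W

49.2 W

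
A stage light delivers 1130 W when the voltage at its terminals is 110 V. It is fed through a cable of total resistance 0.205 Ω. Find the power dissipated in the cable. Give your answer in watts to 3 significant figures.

Line loss is just I²R for the cable — we know both I and R_line directly.
I = P / V = 1130 / 110 = 10.27 A through the cable.
P_line = I² R_line = (10.27)² × 0.205 = 21.63 W

21.6 W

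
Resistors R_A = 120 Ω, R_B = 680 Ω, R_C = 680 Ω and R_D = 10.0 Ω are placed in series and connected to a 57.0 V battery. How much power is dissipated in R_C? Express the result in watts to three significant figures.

0.995 W

The current is common to all series resistors; compute it, then apply P = I²R for the target.
R_total = 120 + 680 + 680 + 10.0 = 1490 Ω
I = V / R_total = 57.0 / 1490 = 0.03826 A
P_R_C = I² × R_C = (0.03826)² × 680 = 0.9951 W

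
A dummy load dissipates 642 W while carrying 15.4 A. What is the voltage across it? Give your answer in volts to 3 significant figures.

Rearranging the power relation for the two known quantities gives V = P / I.
V = 642 / 15.40 = 41.69 V

41.7 V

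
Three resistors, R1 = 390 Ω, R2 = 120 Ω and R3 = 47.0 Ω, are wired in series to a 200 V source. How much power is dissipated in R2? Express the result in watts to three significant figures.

The current is common to all series resistors; compute it, then apply P = I²R for the target.
R_total = 390 + 120 + 47.0 = 557.0 Ω
I = V / R_total = 200 / 557.0 = 0.3591 A
P_R2 = I² × R2 = (0.3591)² × 120 = 15.47 W

15.5 W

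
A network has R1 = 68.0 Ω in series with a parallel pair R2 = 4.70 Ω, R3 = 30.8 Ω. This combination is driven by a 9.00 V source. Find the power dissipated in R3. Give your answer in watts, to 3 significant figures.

0.00842 W

Collapse R2‖R3 to a single equivalent, reducing the network to two series elements.
R_p = (4.70×30.8)/(4.70+30.8) = 4.078 Ω
R_total = 68.0 + 4.078 = 72.08 Ω
I = V / R_total = 9.00 / 72.08 = 0.1249 A
Voltage across the parallel pair: V_p = I × R_p = 0.1249 × 4.078 = 0.5092 V
With V_p across R3, its power is V_p²/R3.
P_R3 = (0.5092)² / 30.8 = 0.008417 W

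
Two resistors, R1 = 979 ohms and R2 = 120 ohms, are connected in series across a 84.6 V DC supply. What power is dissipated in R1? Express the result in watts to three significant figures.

Since the resistors are in series they all carry the loop current I = V/R_total; the power in any one is I²R.
R_total = 979 + 120 = 1099 Ω
I = V / R_total = 84.6 / 1099 = 0.07698 A
P_R1 = I² × R1 = (0.07698)² × 979 = 5.801 W

5.80 W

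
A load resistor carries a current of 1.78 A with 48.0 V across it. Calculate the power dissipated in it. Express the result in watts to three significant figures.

V and I are known directly — P = V I, no intermediate step needed.
P = 48.0 V × 1.780 A = 85.44 W

85.4 W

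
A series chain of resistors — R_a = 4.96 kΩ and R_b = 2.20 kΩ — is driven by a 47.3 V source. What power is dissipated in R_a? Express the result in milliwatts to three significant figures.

216 mW

In a series string the same current flows through every resistor — find that current, then P = I²R for the one we want.
R_total = (4.96 + 2.20) kΩ = 7160 Ω
I = V / R_total = 47.3 / 7160 = 0.006606 A
P_R_a = I² × R_a = (0.006606)² × 4960 = 0.2165 W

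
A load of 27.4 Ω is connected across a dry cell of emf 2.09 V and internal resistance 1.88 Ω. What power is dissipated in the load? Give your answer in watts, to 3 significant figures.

0.140 W

The internal resistance and the load are in series, so the same I flows through both; get I from ε/(r+R), then I²R for the load.
I = ε / (r + R) = 2.09 / (1.88 + 27.4) = 0.07138 A
P_load = I² R = (0.07138)² × 27.4 = 0.1396 W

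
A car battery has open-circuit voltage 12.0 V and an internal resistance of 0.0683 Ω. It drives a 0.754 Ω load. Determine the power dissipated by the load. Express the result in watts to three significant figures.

Load and internal resistance form a series loop — compute the loop current, then the load power via I²R.
I = ε / (r + R) = 12.0 / (0.0683 + 0.754) = 14.59 A
P_load = I² R = (14.59)² × 0.754 = 160.6 W

161 W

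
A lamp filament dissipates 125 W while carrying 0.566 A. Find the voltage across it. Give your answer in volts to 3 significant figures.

The two known quantities fix the third via V = P / I.
V = 125 / 0.5660 = 220.8 V

221 V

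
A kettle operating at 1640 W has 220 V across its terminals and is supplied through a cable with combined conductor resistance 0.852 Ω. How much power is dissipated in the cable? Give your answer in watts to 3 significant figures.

Only the current and the line resistance are needed for the I²R loss.
I = P / V = 1640 / 220 = 7.455 A through the cable.
P_line = I² R_line = (7.455)² × 0.852 = 47.35 W

47.3 W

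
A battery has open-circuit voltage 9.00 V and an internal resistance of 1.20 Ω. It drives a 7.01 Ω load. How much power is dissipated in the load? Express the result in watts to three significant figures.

8.42 W

The internal resistance and the load are in series, so the same I flows through both; get I from ε/(r+R), then I²R for the load.
I = ε / (r + R) = 9.00 / (1.20 + 7.01) = 1.096 A
P_load = I² R = (1.096)² × 7.01 = 8.424 W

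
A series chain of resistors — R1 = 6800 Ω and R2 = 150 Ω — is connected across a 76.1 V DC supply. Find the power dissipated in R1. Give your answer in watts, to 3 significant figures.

0.815 W

Since the resistors are in series they all carry the loop current I = V/R_total; the power in any one is I²R.
R_total = 6800 + 150 = 6950 Ω
I = V / R_total = 76.1 / 6950 = 0.01095 A
P_R1 = I² × R1 = (0.01095)² × 6800 = 0.8153 W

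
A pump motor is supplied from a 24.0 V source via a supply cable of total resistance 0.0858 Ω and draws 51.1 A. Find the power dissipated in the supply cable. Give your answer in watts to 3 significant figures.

The supply cable is a series resistance carrying the load current; its dissipation is I²R_line.
The supply cable carries the full 51.1 A.
P_line = I² R_line = (51.10)² × 0.0858 = 224.0 W

224 W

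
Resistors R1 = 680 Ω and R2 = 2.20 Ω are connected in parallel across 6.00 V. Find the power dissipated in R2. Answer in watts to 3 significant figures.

16.4 W

Parallel branches share the same voltage; P = V²/R gives the branch power in one step.
P_R2 = V² / R2 = (6.00)² / 2.20 Ω = 16.36 W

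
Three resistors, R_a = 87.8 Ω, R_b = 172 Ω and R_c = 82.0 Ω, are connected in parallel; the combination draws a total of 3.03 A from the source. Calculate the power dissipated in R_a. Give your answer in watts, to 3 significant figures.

121 W

Parallel branches share V, not I — compute V via R_eq, then use V²/R for the target branch.
1/R_eq = 1/87.8 + 1/172 + 1/82.0 ⇒ R_eq = 34.02 Ω
V = I_total × R_eq = 3.030 × 34.02 = 103.1 V
P_R_a = V² / R_a = (103.1)² / 87.8 = 121.0 W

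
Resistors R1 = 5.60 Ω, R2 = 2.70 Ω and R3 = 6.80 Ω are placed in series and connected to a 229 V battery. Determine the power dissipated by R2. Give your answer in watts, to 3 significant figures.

Since the resistors are in series they all carry the loop current I = V/R_total; the power in any one is I²R.
R_total = 5.60 + 2.70 + 6.80 = 15.10 Ω
I = V / R_total = 229 / 15.10 = 15.17 A
P_R2 = I² × R2 = (15.17)² × 2.70 = 621.0 W

621 W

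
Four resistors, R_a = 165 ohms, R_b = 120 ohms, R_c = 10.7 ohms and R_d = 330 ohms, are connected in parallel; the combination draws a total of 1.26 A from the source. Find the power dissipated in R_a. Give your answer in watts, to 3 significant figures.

We need the common branch voltage; get it from I_total × R_eq, then P = V²/R for the branch.
1/R_eq = 1/165 + 1/120 + 1/10.7 + 1/330 ⇒ R_eq = 9.019 Ω
V = I_total × R_eq = 1.260 × 9.019 = 11.36 V
P_R_a = V² / R_a = (11.36)² / 165 = 0.7826 W

0.783 W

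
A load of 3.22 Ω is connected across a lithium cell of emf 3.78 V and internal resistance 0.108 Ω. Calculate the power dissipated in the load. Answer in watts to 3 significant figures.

Load and internal resistance form a series loop — compute the loop current, then the load power via I²R.
I = ε / (r + R) = 3.78 / (0.108 + 3.22) = 1.136 A
P_load = I² R = (1.136)² × 3.22 = 4.154 W

4.15 W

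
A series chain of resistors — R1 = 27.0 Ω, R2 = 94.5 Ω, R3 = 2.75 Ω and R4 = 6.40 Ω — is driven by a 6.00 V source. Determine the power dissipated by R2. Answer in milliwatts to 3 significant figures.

199 mW

The current is common to all series resistors; compute it, then apply P = I²R for the target.
R_total = 27.0 + 94.5 + 2.75 + 6.40 = 130.7 Ω
I = V / R_total = 6.00 / 130.7 = 0.04592 A
P_R2 = I² × R2 = (0.04592)² × 94.5 = 0.1993 W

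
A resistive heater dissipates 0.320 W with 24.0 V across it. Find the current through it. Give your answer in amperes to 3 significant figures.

0.0133 A

The two known quantities fix the third via I = P / V.
I = 0.320 / 24.0 = 0.01333 A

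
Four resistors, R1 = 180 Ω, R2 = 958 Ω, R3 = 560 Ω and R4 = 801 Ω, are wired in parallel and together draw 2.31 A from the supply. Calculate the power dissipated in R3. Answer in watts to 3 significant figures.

103 W

The branches share the same voltage, but only the total current is given — find V from the equivalent resistance first.
1/R_eq = 1/180 + 1/958 + 1/560 + 1/801 ⇒ R_eq = 103.8 Ω
V = I_total × R_eq = 2.310 × 103.8 = 239.8 V
P_R3 = V² / R3 = (239.8)² / 560 = 102.7 W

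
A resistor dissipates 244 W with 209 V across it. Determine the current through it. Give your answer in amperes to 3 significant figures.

The two known quantities fix the third via I = P / V.
I = 244 / 209 = 1.167 A

1.17 A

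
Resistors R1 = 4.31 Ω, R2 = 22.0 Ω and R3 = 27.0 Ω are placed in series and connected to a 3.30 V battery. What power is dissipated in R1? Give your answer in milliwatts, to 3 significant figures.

In a series string the same current flows through every resistor — find that current, then P = I²R for the one we want.
R_total = 4.31 + 22.0 + 27.0 = 53.31 Ω
I = V / R_total = 3.30 / 53.31 = 0.06190 A
P_R1 = I² × R1 = (0.06190)² × 4.31 = 0.01652 W

16.5 mW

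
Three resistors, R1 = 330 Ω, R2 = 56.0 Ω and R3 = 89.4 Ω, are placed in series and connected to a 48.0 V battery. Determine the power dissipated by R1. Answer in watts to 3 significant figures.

Series elements share the same current, so find I first, then use P = I²R.
R_total = 330 + 56.0 + 89.4 = 475.4 Ω
I = V / R_total = 48.0 / 475.4 = 0.1010 A
P_R1 = I² × R1 = (0.1010)² × 330 = 3.364 W

3.36 W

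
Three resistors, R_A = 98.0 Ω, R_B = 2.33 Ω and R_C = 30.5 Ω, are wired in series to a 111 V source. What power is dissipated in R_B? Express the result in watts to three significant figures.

1.68 W

Every series element carries the same I. Get I from the total resistance, then P = I² × R_B.
R_total = 98.0 + 2.33 + 30.5 = 130.8 Ω
I = V / R_total = 111 / 130.8 = 0.8484 A
P_R_B = I² × R_B = (0.8484)² × 2.33 = 1.677 W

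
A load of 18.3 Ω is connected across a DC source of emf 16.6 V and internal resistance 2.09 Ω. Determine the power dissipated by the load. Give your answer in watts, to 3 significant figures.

12.1 W

The internal resistance and the load are in series, so the same I flows through both; get I from ε/(r+R), then I²R for the load.
I = ε / (r + R) = 16.6 / (2.09 + 18.3) = 0.8141 A
P_load = I² R = (0.8141)² × 18.3 = 12.13 W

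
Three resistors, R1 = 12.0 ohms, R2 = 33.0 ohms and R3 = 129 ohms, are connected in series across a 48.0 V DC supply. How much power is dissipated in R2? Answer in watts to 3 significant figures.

2.51 W

Since the resistors are in series they all carry the loop current I = V/R_total; the power in any one is I²R.
R_total = 12.0 + 33.0 + 129 = 174.0 Ω
I = V / R_total = 48.0 / 174.0 = 0.2759 A
P_R2 = I² × R2 = (0.2759)² × 33.0 = 2.511 W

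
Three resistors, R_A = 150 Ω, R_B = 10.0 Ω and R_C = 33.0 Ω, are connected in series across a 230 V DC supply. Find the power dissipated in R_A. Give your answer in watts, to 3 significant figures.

Since the resistors are in series they all carry the loop current I = V/R_total; the power in any one is I²R.
R_total = 150 + 10.0 + 33.0 = 193.0 Ω
I = V / R_total = 230 / 193.0 = 1.192 A
P_R_A = I² × R_A = (1.192)² × 150 = 213.0 W

213 W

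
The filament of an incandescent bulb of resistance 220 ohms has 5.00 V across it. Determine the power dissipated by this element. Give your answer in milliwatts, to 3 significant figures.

With V across and R both known, P = V²/R gives the dissipation directly.
P = (5.00 V)² / 220 Ω = 0.1136 W

114 mW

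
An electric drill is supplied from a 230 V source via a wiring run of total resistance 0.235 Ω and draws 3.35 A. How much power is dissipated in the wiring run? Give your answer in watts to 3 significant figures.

2.64 W

The wiring run is a series resistance carrying the load current; its dissipation is I²R_line.
The wiring run carries the full 3.35 A.
P_line = I² R_line = (3.350)² × 0.235 = 2.637 W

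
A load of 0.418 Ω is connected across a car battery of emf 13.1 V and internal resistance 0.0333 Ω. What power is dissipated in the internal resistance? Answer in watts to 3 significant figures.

28.1 W

The source's internal resistance is just another series element carrying I; its dissipation is I²r.
I = ε / (r + R) = 13.1 / (0.0333 + 0.418) = 29.03 A
P_int = I² r = (29.03)² × 0.0333 = 28.06 W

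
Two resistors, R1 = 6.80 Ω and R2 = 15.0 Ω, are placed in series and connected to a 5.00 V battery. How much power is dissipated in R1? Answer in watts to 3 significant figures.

The current is common to all series resistors; compute it, then apply P = I²R for the target.
R_total = 6.80 + 15.0 = 21.80 Ω
I = V / R_total = 5.00 / 21.80 = 0.2294 A
P_R1 = I² × R1 = (0.2294)² × 6.80 = 0.3577 W

0.358 W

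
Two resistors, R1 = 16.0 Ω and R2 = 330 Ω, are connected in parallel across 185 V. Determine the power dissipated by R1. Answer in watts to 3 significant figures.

2140 W

Every branch has 185 V across it, so for R1 the power is simply V²/R.
P_R1 = V² / R1 = (185)² / 16.0 Ω = 2139 W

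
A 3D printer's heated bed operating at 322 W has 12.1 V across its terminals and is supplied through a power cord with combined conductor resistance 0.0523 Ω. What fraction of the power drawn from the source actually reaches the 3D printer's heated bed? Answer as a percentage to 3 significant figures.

I = P / V = 322 / 12.1 = 26.61 A through the power cord.
P_line = I² R_line = (26.61)² × 0.0523 = 37.04 W
P_source = P_load + P_line = 322.0 + 37.04 = 359.0 W
η = P_load / P_source = 322.0 / 359.0 = 0.8968

89.7 %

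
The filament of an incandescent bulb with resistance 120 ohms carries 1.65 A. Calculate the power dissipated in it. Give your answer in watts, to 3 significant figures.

327 W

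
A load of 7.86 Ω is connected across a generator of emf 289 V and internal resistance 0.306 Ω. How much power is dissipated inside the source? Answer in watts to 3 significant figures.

383 W

The source's internal resistance is just another series element carrying I; its dissipation is I²r.
I = ε / (r + R) = 289 / (0.306 + 7.86) = 35.39 A
P_int = I² r = (35.39)² × 0.306 = 383.3 W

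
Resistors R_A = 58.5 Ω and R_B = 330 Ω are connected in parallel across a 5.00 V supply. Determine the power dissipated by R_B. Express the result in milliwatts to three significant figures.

Each parallel branch sees the full supply voltage, so P = V²/R applies directly to the target branch.
P_R_B = V² / R_B = (5.00)² / 330 Ω = 0.07576 W

75.8 mW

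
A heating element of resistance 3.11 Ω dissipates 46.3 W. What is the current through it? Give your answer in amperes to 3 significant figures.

3.86 A

Inverting the appropriate power form: I = √(P / R).
I = √(46.3 / 3.11) = 3.858 A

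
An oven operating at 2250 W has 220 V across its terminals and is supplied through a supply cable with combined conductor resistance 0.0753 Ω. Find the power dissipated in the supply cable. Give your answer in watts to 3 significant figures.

7.88 W

The supply cable and load are in series, so the same current flows in both; the loss is I²R_line.
I = P / V = 2250 / 220 = 10.23 A through the supply cable.
P_line = I² R_line = (10.23)² × 0.0753 = 7.876 W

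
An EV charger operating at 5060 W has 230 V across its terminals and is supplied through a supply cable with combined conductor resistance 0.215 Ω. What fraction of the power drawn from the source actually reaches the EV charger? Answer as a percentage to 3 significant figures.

98.0 %

I = P / V = 5060 / 230 = 22.00 A through the supply cable.
P_line = I² R_line = (22.00)² × 0.215 = 104.1 W
P_source = P_load + P_line = 5060 + 104.1 = 5164 W
η = P_load / P_source = 5060 / 5164 = 0.9798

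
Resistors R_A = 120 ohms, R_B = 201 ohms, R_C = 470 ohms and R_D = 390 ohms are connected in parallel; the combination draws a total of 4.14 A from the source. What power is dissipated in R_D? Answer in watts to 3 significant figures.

Only the total current is stated, so first find the parallel equivalent to get the voltage across the combination.
1/R_eq = 1/120 + 1/201 + 1/470 + 1/390 ⇒ R_eq = 55.55 Ω
V = I_total × R_eq = 4.140 × 55.55 = 230.0 V
P_R_D = V² / R_D = (230.0)² / 390 = 135.6 W

136 W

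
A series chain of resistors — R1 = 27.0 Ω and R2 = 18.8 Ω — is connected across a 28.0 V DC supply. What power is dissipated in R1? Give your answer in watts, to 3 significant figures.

Every series element carries the same I. Get I from the total resistance, then P = I² × R1.
R_total = 27.0 + 18.8 = 45.80 Ω
I = V / R_total = 28.0 / 45.80 = 0.6114 A
P_R1 = I² × R1 = (0.6114)² × 27.0 = 10.09 W

10.1 W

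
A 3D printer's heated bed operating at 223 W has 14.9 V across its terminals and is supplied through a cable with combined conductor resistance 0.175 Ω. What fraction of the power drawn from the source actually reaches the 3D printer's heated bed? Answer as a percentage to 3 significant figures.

85.0 %

I = P / V = 223 / 14.9 = 14.97 A through the cable.
P_line = I² R_line = (14.97)² × 0.175 = 39.20 W
P_source = P_load + P_line = 223.0 + 39.20 = 262.2 W
η = P_load / P_source = 223.0 / 262.2 = 0.8505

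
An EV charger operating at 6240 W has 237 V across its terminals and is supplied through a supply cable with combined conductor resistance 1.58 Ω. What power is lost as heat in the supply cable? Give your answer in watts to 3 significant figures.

Only the current and the line resistance are needed for the I²R loss.
I = P / V = 6240 / 237 = 26.33 A through the supply cable.
P_line = I² R_line = (26.33)² × 1.58 = 1095 W

1100 W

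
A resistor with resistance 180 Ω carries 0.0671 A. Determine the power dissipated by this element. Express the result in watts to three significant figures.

The current through and the resistance of the element are both given; use P = I²R.
P = (0.06710 A)² × 180 Ω = 0.8104 W

0.810 W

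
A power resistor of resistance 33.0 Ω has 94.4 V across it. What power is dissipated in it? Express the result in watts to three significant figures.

270 W

Voltage and resistance are given, so P = V²/R is the one-step route.
P = (94.4 V)² / 33.0 Ω = 270.0 W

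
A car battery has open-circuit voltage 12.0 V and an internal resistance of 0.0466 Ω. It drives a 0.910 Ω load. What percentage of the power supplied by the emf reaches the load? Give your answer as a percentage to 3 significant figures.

The source delivers εI, of which I²R reaches the load and I²r is lost; since I is common, η = R/(R+r).
η = R / (R + r) = 0.910 / (0.910 + 0.0466) = 0.9513

95.1 %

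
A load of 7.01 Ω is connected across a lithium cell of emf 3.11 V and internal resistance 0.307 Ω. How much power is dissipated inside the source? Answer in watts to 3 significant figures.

The source's internal resistance is just another series element carrying I; its dissipation is I²r.
I = ε / (r + R) = 3.11 / (0.307 + 7.01) = 0.4250 A
P_int = I² r = (0.4250)² × 0.307 = 0.05546 W

0.0555 W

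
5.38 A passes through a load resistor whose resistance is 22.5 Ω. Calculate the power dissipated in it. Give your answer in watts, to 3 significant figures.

651 W

Knowing I and R, the power is just I²R — no need to find V first.
P = (5.380 A)² × 22.5 Ω = 651.2 W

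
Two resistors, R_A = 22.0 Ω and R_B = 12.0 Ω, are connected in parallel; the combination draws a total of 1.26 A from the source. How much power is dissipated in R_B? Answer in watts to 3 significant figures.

The branches share the same voltage, but only the total current is given — find V from the equivalent resistance first.
1/R_eq = 1/22.0 + 1/12.0 ⇒ R_eq = 7.765 Ω
V = I_total × R_eq = 1.260 × 7.765 = 9.784 V
P_R_B = V² / R_B = (9.784)² / 12.0 = 7.976 W

7.98 W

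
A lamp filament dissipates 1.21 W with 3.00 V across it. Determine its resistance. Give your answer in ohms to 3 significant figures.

7.44 Ω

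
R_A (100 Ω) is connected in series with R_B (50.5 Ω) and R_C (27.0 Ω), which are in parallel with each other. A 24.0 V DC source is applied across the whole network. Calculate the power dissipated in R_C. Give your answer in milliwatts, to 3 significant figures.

Replace R_B and R_C with their parallel equivalent so the circuit becomes R_A in series with R_p.
R_p = (50.5×27.0)/(50.5+27.0) = 17.59 Ω
R_total = 100 + 17.59 = 117.6 Ω
I = V / R_total = 24.0 / 117.6 = 0.2041 A
Voltage across the parallel pair: V_p = I × R_p = 0.2041 × 17.59 = 3.591 V
R_C sees V_p directly, so P = V_p² / R_C.
P_R_C = (3.591)² / 27.0 = 0.4775 W

478 mW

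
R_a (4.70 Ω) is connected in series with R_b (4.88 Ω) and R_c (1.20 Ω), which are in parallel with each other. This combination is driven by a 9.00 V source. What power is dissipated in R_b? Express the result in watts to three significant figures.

First combine the parallel branches into one equivalent R_p, then R_a + R_p is a series pair.
R_p = (4.88×1.20)/(4.88+1.20) = 0.9632 Ω
R_total = 4.70 + 0.9632 = 5.663 Ω
I = V / R_total = 9.00 / 5.663 = 1.589 A
Voltage across the parallel pair: V_p = I × R_p = 1.589 × 0.9632 = 1.531 V
R_b is across V_p, so use P = V²/R for that branch.
P_R_b = (1.531)² / 4.88 = 0.4801 W

0.480 W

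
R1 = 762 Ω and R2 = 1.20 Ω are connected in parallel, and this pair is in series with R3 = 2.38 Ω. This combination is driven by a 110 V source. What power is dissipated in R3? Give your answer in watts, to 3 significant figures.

2250 W

Collapse the R1‖R2 pair into one equivalent R_p; then R_p and R3 form a series string.
R_p = (762×1.20)/(762+1.20) = 1.198 Ω
R_total = R_p + 2.38 = 1.198 + 2.38 = 3.578 Ω
I = V / R_total = 110 / 3.578 = 30.74 A
R3 carries the full series current, so P = I²R.
P_R3 = (30.74)² × 2.38 = 2249 W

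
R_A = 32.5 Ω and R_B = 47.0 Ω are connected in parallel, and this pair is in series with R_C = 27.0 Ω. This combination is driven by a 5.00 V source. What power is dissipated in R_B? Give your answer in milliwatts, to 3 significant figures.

Reduce the parallel combination to a single R_p; the circuit then becomes R_p in series with the remaining resistor.
R_p = (32.5×47.0)/(32.5+47.0) = 19.21 Ω
R_total = R_p + 27.0 = 19.21 + 27.0 = 46.21 Ω
I = V / R_total = 5.00 / 46.21 = 0.1082 A
Voltage across the parallel pair: V_p = I × R_p = 0.1082 × 19.21 = 2.079 V
R_B sits across V_p; its power is V_p²/R.
P_R_B = (2.079)² / 47.0 = 0.09194 W

91.9 mW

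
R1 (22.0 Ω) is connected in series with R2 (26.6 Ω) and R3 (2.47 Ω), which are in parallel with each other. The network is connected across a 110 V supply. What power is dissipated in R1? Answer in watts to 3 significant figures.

Reduce the parallel pair to R_p first; the network is then a simple series string.
R_p = (26.6×2.47)/(26.6+2.47) = 2.260 Ω
R_total = 22.0 + 2.260 = 24.26 Ω
I = V / R_total = 110 / 24.26 = 4.534 A
The full supply current passes through R1: P = I²R.
P_R1 = (4.534)² × 22.0 = 452.3 W

452 W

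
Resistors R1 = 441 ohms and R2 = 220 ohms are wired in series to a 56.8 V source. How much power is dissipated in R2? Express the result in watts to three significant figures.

Every series element carries the same I. Get I from the total resistance, then P = I² × R2.
R_total = 441 + 220 = 661.0 Ω
I = V / R_total = 56.8 / 661.0 = 0.08593 A
P_R2 = I² × R2 = (0.08593)² × 220 = 1.624 W

1.62 W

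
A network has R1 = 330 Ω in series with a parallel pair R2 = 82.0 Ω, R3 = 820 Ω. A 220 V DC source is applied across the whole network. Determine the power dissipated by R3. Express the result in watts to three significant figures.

2.00 W

Collapse R2‖R3 to a single equivalent, reducing the network to two series elements.
R_p = (82.0×820)/(82.0+820) = 74.55 Ω
R_total = 330 + 74.55 = 404.5 Ω
I = V / R_total = 220 / 404.5 = 0.5438 A
Voltage across the parallel pair: V_p = I × R_p = 0.5438 × 74.55 = 40.54 V
With V_p across R3, its power is V_p²/R3.
P_R3 = (40.54)² / 820 = 2.004 W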